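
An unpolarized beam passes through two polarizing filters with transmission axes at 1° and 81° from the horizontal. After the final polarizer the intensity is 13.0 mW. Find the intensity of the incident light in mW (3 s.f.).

I₀ ≈ 862 mW

Unpolarized light through the first polarizer → I₁ = ½ I₀, now polarized at 1°.
I₂ = I₁ cos²(81° − 1°) = 0.5 I₀ · cos²(80°) = 0.01508 I₀.
So 13.0 mW = 0.01508 I₀, giving I₀ = 13.0/0.01508 = 862.2 mW.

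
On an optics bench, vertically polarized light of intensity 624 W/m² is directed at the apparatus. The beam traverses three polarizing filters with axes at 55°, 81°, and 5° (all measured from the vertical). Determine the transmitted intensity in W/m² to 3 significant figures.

I ≈ 9.71 W/m²

By Malus's law, I₁ = 624 W/m² · cos²(55°) = 205.3 W/m².
I₂ = I₁ · cos²(26°) = 205.3 · 0.8078 = 165.8 W/m².
I₃ = I₂ · cos²(76°) = 165.8 · 0.05853 = 9.706 W/m².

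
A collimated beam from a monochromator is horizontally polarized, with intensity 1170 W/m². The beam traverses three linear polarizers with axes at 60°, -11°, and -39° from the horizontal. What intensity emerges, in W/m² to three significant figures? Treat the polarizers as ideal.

I ≈ 24.2 W/m²

By Malus's law, I₁ = 1170 W/m² · cos²(60°) = 292.5 W/m².
I₂ = I₁ · cos²(71°) = 292.5 · 0.106 = 31 W/m².
I₃ = I₂ · cos²(28°) = 31 · 0.7796 = 24.17 W/m².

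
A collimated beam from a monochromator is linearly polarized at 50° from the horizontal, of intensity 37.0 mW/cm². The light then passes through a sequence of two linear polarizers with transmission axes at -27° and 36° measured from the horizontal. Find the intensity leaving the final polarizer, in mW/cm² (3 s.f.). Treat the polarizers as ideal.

I ≈ 0.386 mW/cm²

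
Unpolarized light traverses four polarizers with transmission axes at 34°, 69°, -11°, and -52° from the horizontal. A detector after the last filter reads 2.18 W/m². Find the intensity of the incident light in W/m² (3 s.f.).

Unpolarized light through the first polarizer → I₁ = ½ I₀, now polarized at 34°.
I₂ = I₁ cos²(69° − 34°) = 0.5 I₀ · cos²(35°) = 0.3355 I₀.
I₃ = I₂ cos²(-11° − 69°) = 0.3355 I₀ · cos²(80°) = 0.01012 I₀.
I₄ = I₃ cos²(-52° + 11°) = 0.01012 I₀ · cos²(41°) = 0.005762 I₀.
So 2.18 W/m² = 0.005762 I₀, giving I₀ = 2.18/0.005762 = 378.3 W/m².

I₀ ≈ 378 W/m²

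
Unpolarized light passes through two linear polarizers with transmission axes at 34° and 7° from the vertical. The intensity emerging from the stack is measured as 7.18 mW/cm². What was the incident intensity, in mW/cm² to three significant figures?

I₀ ≈ 18.1 mW/cm²

Unpolarized light through the first polarizer → I₁ = ½ I₀, now polarized at 34°.
I₂ = I₁ cos²(7° − 34°) = 0.5 I₀ · cos²(27°) = 0.3969 I₀.
So 7.18 mW/cm² = 0.3969 I₀, giving I₀ = 7.18/0.3969 = 18.09 mW/cm².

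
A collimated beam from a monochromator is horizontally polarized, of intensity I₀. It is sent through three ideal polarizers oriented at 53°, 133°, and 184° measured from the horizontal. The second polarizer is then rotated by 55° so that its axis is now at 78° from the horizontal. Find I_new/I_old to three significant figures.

I_new/I_old ≈ 5.23

Before rotation:
I₁ = I₀ cos²(53° − 0°) = I₀ cos²(53°) = 0.3622 I₀.
I₂ = I₁ cos²(133° − 53°) = 0.3622 I₀ · cos²(80°) = 0.01092 I₀.
I₃ = I₂ cos²(184° − 133°) = 0.01092 I₀ · cos²(51°) = 0.004325 I₀.
After rotation:
I₁ = I₀ cos²(53° − 0°) = I₀ cos²(53°) = 0.3622 I₀.
I₂ = I₁ cos²(78° − 53°) = 0.3622 I₀ · cos²(25°) = 0.2975 I₀.
Angle between axes 2 and 3: 74°. I₃ = 0.2975 I₀ · cos²(74°) = 0.0226 I₀.
Ratio = 0.0226 / 0.004325 = 5.226.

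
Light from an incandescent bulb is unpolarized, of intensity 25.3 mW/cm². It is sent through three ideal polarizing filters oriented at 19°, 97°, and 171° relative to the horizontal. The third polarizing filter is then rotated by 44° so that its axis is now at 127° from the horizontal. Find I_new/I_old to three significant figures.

Before rotation:
Unpolarized light through the first polarizer → I₁ = ½ I₀, now polarized at 19°.
I₂ = I₁ cos²(97° − 19°) = 0.5 I₀ · cos²(78°) = 0.02161 I₀.
I₃ = I₂ cos²(171° − 97°) = 0.02161 I₀ · cos²(74°) = 0.001642 I₀.
After rotation:
Unpolarized light through the first polarizer → I₁ = ½ I₀, now polarized at 19°.
I₂ = I₁ cos²(97° − 19°) = 0.5 I₀ · cos²(78°) = 0.02161 I₀.
I₃ = I₂ cos²(127° − 97°) = 0.02161 I₀ · cos²(30°) = 0.01621 I₀.
Ratio = 0.01621 / 0.001642 = 9.872.

I_new/I_old ≈ 9.87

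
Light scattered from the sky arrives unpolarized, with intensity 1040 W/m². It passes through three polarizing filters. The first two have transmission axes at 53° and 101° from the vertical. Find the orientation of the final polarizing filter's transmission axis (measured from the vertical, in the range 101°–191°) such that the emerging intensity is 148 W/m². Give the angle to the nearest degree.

θ ≈ 138°

Unpolarized light through the first polarizer → I₁ = ½ I₀, now polarized at 53°.
I₂ = I₁ cos²(101° − 53°) = 0.5 I₀ · cos²(48°) = 0.2239 I₀.
Target fraction: 148 / 1040 W/m² = 0.1423 of I₀.
Need I₃/I₀ = 0.1423, so cos²(θ − 101°) = 0.1423 / 0.2239 = 0.6357.
θ − 101° = arccos(√0.6357) = 37.1°, giving θ ≈ 101 + 37.1 = 138.1°.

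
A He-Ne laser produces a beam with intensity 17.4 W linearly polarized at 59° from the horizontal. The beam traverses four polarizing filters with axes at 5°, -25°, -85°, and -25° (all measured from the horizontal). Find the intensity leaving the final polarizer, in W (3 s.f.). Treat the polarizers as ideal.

By Malus's law, I₁ = 17.4 W · cos²(54°) = 6.012 W.
I₂ = I₁ · cos²(30°) = 6.012 · 0.75 = 4.509 W.
I₃ = I₂ · cos²(60°) = 4.509 · 0.25 = 1.127 W.
I₄ = I₃ · cos²(60°) = 1.127 · 0.25 = 0.2818 W.

I ≈ 0.282 W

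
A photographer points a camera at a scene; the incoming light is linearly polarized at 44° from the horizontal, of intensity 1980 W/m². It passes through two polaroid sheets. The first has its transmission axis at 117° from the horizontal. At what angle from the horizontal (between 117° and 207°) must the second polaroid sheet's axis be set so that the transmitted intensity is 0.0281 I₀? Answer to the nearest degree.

θ ≈ 172°

I₁ = I₀ cos²(117° − 44°) = I₀ cos²(73°) = 0.08548 I₀.
Need I₂/I₀ = 0.0281, so cos²(θ − 117°) = 0.0281 / 0.08548 = 0.3287.
θ − 117° = arccos(√0.3287) = 55.0°, giving θ ≈ 117 + 55.0 = 172.0°.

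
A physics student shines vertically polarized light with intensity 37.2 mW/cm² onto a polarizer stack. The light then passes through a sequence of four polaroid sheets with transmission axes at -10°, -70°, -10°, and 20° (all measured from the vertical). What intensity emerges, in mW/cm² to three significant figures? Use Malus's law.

I ≈ 1.69 mW/cm²

By Malus's law, I₁ = 37.2 mW/cm² · cos²(10°) = 36.08 mW/cm².
I₂ = I₁ · cos²(60°) = 36.08 · 0.25 = 9.02 mW/cm².
I₃ = I₂ · cos²(60°) = 9.02 · 0.25 = 2.255 mW/cm².
I₄ = I₃ · cos²(30°) = 2.255 · 0.75 = 1.691 mW/cm².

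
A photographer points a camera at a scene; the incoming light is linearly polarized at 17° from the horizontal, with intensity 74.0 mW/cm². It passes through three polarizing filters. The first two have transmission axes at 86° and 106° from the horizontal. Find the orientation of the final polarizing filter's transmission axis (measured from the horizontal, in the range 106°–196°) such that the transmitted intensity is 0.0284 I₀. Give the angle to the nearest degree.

θ ≈ 166°

By Malus's law, I₁ = I₀ cos²(86° − 17°) = I₀ cos²(69°) = 0.1284 I₀.
I₂ = I₁ cos²(106° − 86°) = 0.1284 I₀ · cos²(20°) = 0.1134 I₀.
Need I₃/I₀ = 0.0284, so cos²(θ − 106°) = 0.0284 / 0.1134 = 0.2504.
θ − 106° = arccos(√0.2504) = 60.0°, giving θ ≈ 106 + 60.0 = 166.0°.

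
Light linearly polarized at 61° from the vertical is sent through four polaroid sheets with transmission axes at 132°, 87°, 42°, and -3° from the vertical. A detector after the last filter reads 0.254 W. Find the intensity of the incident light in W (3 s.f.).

By Malus's law, I₁ = I₀ cos²(132° − 61°) = I₀ cos²(71°) = 0.106 I₀.
I₂ = I₁ cos²(87° − 132°) = 0.106 I₀ · cos²(45°) = 0.053 I₀.
I₃ = I₂ cos²(42° − 87°) = 0.053 I₀ · cos²(45°) = 0.0265 I₀.
I₄ = I₃ cos²(-3° − 42°) = 0.0265 I₀ · cos²(45°) = 0.01325 I₀.
So 0.254 W = 0.01325 I₀, giving I₀ = 0.254/0.01325 = 19.17 W.

I₀ ≈ 19.2 W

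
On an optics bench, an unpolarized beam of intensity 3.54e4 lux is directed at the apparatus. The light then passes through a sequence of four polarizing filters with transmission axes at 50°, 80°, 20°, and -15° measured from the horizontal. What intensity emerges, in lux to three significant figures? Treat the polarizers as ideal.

Unpolarized light through the first polarizer → I₁ = 3.54e4 lux/2 = 1.77e+04 lux, polarized at 50°.
I₂ = I₁ · cos²(30°) = 1.77e+04 · 0.75 = 1.328e+04 lux.
I₃ = I₂ · cos²(60°) = 1.328e+04 · 0.25 = 3319 lux.
I₄ = I₃ · cos²(35°) = 3319 · 0.671 = 2227 lux.

I ≈ 2230 lux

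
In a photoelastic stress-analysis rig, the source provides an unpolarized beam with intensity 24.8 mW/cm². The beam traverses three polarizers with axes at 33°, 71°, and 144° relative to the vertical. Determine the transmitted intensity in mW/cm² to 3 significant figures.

Unpolarized light through the first polarizer → I₁ = 24.8 mW/cm²/2 = 12.4 mW/cm², polarized at 33°.
I₂ = I₁ · cos²(38°) = 12.4 · 0.621 = 7.7 mW/cm².
I₃ = I₂ · cos²(73°) = 7.7 · 0.08548 = 0.6582 mW/cm².

I ≈ 0.658 mW/cm²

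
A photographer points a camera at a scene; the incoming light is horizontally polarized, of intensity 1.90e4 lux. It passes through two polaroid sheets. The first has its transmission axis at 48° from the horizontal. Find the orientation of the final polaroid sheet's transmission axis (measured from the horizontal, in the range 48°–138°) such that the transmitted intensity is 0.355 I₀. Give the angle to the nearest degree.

I₁ = I₀ cos²(48° − 0°) = I₀ cos²(48°) = 0.4477 I₀.
Need I₂/I₀ = 0.355, so cos²(θ − 48°) = 0.355 / 0.4477 = 0.7929.
θ − 48° = arccos(√0.7929) = 27.1°, giving θ ≈ 48 + 27.1 = 75.1°.

θ ≈ 75°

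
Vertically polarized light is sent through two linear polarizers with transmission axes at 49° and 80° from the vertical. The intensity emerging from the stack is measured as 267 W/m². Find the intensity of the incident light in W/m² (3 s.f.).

I₀ ≈ 844 W/m²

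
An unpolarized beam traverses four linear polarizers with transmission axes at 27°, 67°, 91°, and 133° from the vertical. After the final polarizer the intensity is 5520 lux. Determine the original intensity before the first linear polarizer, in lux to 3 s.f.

I₀ ≈ 4.08e4 lux

Unpolarized light through the first polarizer → I₁ = ½ I₀, now polarized at 27°.
I₂ = I₁ cos²(67° − 27°) = 0.5 I₀ · cos²(40°) = 0.2934 I₀.
I₃ = I₂ cos²(91° − 67°) = 0.2934 I₀ · cos²(24°) = 0.2449 I₀.
I₄ = I₃ cos²(133° − 91°) = 0.2449 I₀ · cos²(42°) = 0.1352 I₀.
So 5520 lux = 0.1352 I₀, giving I₀ = 5520/0.1352 = 4.082e+04 lux.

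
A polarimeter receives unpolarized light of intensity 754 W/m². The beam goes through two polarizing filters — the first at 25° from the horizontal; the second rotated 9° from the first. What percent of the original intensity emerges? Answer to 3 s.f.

≈ 48.8%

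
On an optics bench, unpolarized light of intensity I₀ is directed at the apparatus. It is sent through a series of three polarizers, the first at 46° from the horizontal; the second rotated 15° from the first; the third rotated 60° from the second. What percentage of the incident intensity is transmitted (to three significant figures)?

≈ 11.7%

Unpolarized light through the first polarizer → I₁ = ½ I₀, now polarized at 46°.
I₂ = I₁ cos²(15°) = 0.5 · 0.933 I₀ = 0.4665 I₀.
I₃ = I₂ cos²(60°) = 0.4665 · 0.25 I₀ = 0.1166 I₀.
That is 11.66% of the incident intensity.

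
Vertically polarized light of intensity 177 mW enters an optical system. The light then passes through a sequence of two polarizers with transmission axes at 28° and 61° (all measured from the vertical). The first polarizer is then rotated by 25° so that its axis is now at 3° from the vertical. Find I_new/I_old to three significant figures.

Before rotation:
I₁ = I₀ cos²(28° − 0°) = I₀ cos²(28°) = 0.7796 I₀.
I₂ = I₁ cos²(61° − 28°) = 0.7796 I₀ · cos²(33°) = 0.5483 I₀.
After rotation:
I₁ = I₀ cos²(3° − 0°) = I₀ cos²(3°) = 0.9973 I₀.
I₂ = I₁ cos²(61° − 3°) = 0.9973 I₀ · cos²(58°) = 0.28 I₀.
Ratio = 0.28 / 0.5483 = 0.5107.

I_new/I_old ≈ 0.511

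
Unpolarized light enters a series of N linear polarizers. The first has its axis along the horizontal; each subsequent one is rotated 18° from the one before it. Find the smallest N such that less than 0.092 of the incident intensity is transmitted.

N = 18

First polarizer halves the unpolarized light: factor 1/2.
Each further stage multiplies by cos²(18°) = 0.9045.
After N polarizers: T = 0.5·0.9045^(N−1). Require T < 0.092 ⇒ N−1 > ln(0.092/0.5)/ln(0.9045) = 16.87, so N−1 ≥ 17 and N = 18.
Check: N=18 gives T = 0.09078 < 0.092; N=17 gives T = 0.1004.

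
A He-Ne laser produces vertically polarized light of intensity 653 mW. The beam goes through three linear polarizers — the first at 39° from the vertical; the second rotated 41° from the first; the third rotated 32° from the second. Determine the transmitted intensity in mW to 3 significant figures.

I ≈ 162 mW

I₁ = 653 mW · cos²(39°) = 394.4 mW.
I₂ = I₁ · cos²(41°) = 394.4 · 0.5696 = 224.6 mW.
I₃ = I₂ · cos²(32°) = 224.6 · 0.7192 = 161.6 mW.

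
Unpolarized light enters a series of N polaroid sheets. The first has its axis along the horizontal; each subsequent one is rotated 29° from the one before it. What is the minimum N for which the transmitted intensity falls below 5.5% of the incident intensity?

N = 10

First polarizer halves the unpolarized light: factor 1/2.
Each further stage multiplies by cos²(29°) = 0.765.
After N polarizers: T = 0.5·0.765^(N−1). Require T < 0.055 ⇒ N−1 > ln(0.055/0.5)/ln(0.765) = 8.24, so N−1 ≥ 9 and N = 10.
Check: N=10 gives T = 0.04485 < 0.055; N=9 gives T = 0.05862.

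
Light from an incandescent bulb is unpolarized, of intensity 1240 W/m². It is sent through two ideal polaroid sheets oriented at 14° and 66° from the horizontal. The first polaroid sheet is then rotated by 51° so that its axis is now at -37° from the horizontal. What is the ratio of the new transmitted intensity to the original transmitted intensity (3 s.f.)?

I_new/I_old ≈ 0.134

Before rotation:
Unpolarized light through the first polarizer → I₁ = ½ I₀, now polarized at 14°.
I₂ = I₁ cos²(66° − 14°) = 0.5 I₀ · cos²(52°) = 0.1895 I₀.
After rotation:
Unpolarized light through the first polarizer → I₁ = ½ I₀, now polarized at -37°.
Angle between axes 1 and 2: 77°. I₂ = 0.5 I₀ · cos²(77°) = 0.0253 I₀.
Ratio = 0.0253 / 0.1895 = 0.1335.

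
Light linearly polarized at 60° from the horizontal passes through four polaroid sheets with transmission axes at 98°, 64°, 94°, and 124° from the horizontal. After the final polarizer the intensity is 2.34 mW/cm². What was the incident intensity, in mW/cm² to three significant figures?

I₀ ≈ 9.75 mW/cm²

I₁ = I₀ cos²(98° − 60°) = I₀ cos²(38°) = 0.621 I₀.
I₂ = I₁ cos²(64° − 98°) = 0.621 I₀ · cos²(34°) = 0.4268 I₀.
I₃ = I₂ cos²(94° − 64°) = 0.4268 I₀ · cos²(30°) = 0.3201 I₀.
I₄ = I₃ cos²(124° − 94°) = 0.3201 I₀ · cos²(30°) = 0.2401 I₀.
So 2.34 mW/cm² = 0.2401 I₀, giving I₀ = 2.34/0.2401 = 9.747 mW/cm².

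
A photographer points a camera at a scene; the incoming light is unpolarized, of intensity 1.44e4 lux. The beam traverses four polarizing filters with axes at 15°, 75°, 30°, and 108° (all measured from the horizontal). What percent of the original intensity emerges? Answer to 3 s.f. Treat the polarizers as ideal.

Unpolarized light through the first polarizer → I₁ = 1.44e4 lux/2 = 7200 lux, polarized at 15°.
I₂ = I₁ · cos²(60°) = 7200 · 0.25 = 1800 lux.
I₃ = I₂ · cos²(45°) = 1800 · 0.5 = 900 lux.
I₄ = I₃ · cos²(78°) = 900 · 0.04323 = 38.9 lux.
That is 0.2702% of the incident intensity.

≈ 0.270%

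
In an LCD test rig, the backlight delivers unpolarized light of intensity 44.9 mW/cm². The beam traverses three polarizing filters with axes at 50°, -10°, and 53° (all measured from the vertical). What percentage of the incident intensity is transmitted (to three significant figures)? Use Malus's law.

≈ 2.58%

Unpolarized light through the first polarizer → I₁ = 44.9 mW/cm²/2 = 22.45 mW/cm², polarized at 50°.
I₂ = I₁ · cos²(60°) = 22.45 · 0.25 = 5.613 mW/cm².
I₃ = I₂ · cos²(63°) = 5.613 · 0.2061 = 1.157 mW/cm².
That is 2.576% of the incident intensity.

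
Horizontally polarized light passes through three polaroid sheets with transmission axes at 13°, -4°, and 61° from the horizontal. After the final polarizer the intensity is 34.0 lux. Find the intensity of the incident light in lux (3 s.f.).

I₀ ≈ 219 lux

I₁ = I₀ cos²(13° − 0°) = I₀ cos²(13°) = 0.9494 I₀.
I₂ = I₁ cos²(-4° − 13°) = 0.9494 I₀ · cos²(17°) = 0.8682 I₀.
I₃ = I₂ cos²(61° + 4°) = 0.8682 I₀ · cos²(65°) = 0.1551 I₀.
So 34.0 lux = 0.1551 I₀, giving I₀ = 34.0/0.1551 = 219.3 lux.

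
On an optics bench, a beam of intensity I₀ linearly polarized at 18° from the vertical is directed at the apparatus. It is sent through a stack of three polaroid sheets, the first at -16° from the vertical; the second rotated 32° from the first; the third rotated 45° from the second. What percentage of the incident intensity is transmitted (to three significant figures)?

By Malus's law, I₁ = I₀ cos²(-16° − 18°) = I₀ cos²(34°) = 0.6873 I₀.
I₂ = I₁ cos²(32°) = 0.6873 · 0.7192 I₀ = 0.4943 I₀.
I₃ = I₂ cos²(45°) = 0.4943 · 0.5 I₀ = 0.2471 I₀.
That is 24.71% of the incident intensity.

≈ 24.7%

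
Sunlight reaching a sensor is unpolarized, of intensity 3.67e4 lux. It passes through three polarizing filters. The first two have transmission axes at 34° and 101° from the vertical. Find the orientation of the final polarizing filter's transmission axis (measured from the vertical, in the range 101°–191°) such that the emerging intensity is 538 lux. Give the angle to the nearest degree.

Unpolarized light through the first polarizer → I₁ = ½ I₀, now polarized at 34°.
I₂ = I₁ cos²(101° − 34°) = 0.5 I₀ · cos²(67°) = 0.07634 I₀.
Target fraction: 538 / 3.67e4 lux = 0.01466 of I₀.
Need I₃/I₀ = 0.01466, so cos²(θ − 101°) = 0.01466 / 0.07634 = 0.192.
θ − 101° = arccos(√0.192) = 64.0°, giving θ ≈ 101 + 64.0 = 165.0°.

θ ≈ 165°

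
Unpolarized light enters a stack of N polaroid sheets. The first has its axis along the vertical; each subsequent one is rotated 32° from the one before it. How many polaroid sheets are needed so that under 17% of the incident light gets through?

First polarizer halves the unpolarized light: factor 1/2.
Each further stage multiplies by cos²(32°) = 0.7192.
After N polarizers: T = 0.5·0.7192^(N−1). Require T < 0.17 ⇒ N−1 > ln(0.17/0.5)/ln(0.7192) = 3.27, so N−1 ≥ 4 and N = 5.
Check: N=5 gives T = 0.1338 < 0.17; N=4 gives T = 0.186.

N = 5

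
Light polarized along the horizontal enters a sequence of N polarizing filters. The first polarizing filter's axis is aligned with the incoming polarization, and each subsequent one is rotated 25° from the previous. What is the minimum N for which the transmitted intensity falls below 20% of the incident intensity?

First polarizer is aligned with the polarization: full transmission.
Each further stage multiplies by cos²(25°) = 0.8214.
After N polarizers: T = 0.8214^(N−1). Require T < 0.20 ⇒ N−1 > ln(0.20)/ln(0.8214) = 8.18, so N−1 ≥ 9 and N = 10.
Check: N=10 gives T = 0.1702 < 0.20; N=9 gives T = 0.2072.

N = 10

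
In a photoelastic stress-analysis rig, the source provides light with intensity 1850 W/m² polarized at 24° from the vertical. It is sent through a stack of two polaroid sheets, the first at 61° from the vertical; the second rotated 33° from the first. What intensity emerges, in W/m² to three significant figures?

I ≈ 830 W/m²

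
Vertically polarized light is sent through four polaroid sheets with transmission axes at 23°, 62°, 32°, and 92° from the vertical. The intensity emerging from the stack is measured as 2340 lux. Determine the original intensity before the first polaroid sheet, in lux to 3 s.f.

I₁ = I₀ cos²(23° − 0°) = I₀ cos²(23°) = 0.8473 I₀.
I₂ = I₁ cos²(62° − 23°) = 0.8473 I₀ · cos²(39°) = 0.5117 I₀.
I₃ = I₂ cos²(32° − 62°) = 0.5117 I₀ · cos²(30°) = 0.3838 I₀.
I₄ = I₃ cos²(92° − 32°) = 0.3838 I₀ · cos²(60°) = 0.09595 I₀.
So 2340 lux = 0.09595 I₀, giving I₀ = 2340/0.09595 = 2.439e+04 lux.

I₀ ≈ 2.44e4 lux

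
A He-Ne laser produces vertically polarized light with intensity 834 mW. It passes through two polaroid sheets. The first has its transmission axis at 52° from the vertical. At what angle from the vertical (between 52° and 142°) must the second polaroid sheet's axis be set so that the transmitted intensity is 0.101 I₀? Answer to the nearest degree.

I₁ = I₀ cos²(52° − 0°) = I₀ cos²(52°) = 0.379 I₀.
Need I₂/I₀ = 0.101, so cos²(θ − 52°) = 0.101 / 0.379 = 0.2665.
θ − 52° = arccos(√0.2665) = 58.9°, giving θ ≈ 52 + 58.9 = 110.9°.

θ ≈ 111°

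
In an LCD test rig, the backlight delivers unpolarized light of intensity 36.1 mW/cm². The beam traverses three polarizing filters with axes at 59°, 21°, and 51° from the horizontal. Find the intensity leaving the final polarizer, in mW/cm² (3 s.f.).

Unpolarized light through the first polarizer → I₁ = 36.1 mW/cm²/2 = 18.05 mW/cm², polarized at 59°.
I₂ = I₁ · cos²(38°) = 18.05 · 0.621 = 11.21 mW/cm².
I₃ = I₂ · cos²(30°) = 11.21 · 0.75 = 8.406 mW/cm².

I ≈ 8.41 mW/cm²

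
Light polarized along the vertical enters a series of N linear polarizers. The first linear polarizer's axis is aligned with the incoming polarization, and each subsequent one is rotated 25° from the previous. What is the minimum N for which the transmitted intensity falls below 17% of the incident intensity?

N = 11

First polarizer is aligned with the polarization: full transmission.
Each further stage multiplies by cos²(25°) = 0.8214.
After N polarizers: T = 0.8214^(N−1). Require T < 0.17 ⇒ N−1 > ln(0.17)/ln(0.8214) = 9.01, so N−1 ≥ 10 and N = 11.
Check: N=11 gives T = 0.1398 < 0.17; N=10 gives T = 0.1702.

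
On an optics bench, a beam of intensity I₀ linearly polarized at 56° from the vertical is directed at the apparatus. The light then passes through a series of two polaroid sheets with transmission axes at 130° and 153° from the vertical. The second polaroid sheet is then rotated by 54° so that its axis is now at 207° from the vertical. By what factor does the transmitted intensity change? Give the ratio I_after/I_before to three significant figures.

Before rotation:
I₁ = I₀ cos²(130° − 56°) = I₀ cos²(74°) = 0.07598 I₀.
I₂ = I₁ cos²(153° − 130°) = 0.07598 I₀ · cos²(23°) = 0.06438 I₀.
After rotation:
I₁ = I₀ cos²(130° − 56°) = I₀ cos²(74°) = 0.07598 I₀.
I₂ = I₁ cos²(207° − 130°) = 0.07598 I₀ · cos²(77°) = 0.003845 I₀.
Ratio = 0.003845 / 0.06438 = 0.05972.

I_new/I_old ≈ 0.0597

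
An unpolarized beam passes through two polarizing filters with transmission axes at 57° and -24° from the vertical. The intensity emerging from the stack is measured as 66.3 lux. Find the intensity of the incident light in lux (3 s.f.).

Unpolarized light through the first polarizer → I₁ = ½ I₀, now polarized at 57°.
I₂ = I₁ cos²(-24° − 57°) = 0.5 I₀ · cos²(81°) = 0.01224 I₀.
So 66.3 lux = 0.01224 I₀, giving I₀ = 66.3/0.01224 = 5418 lux.

I₀ ≈ 5420 lux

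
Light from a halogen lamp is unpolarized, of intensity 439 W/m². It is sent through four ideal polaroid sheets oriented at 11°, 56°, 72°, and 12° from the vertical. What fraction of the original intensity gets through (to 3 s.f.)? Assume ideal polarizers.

Unpolarized light through the first polarizer → I₁ = 439 W/m²/2 = 219.5 W/m², polarized at 11°.
I₂ = I₁ · cos²(45°) = 219.5 · 0.5 = 109.8 W/m².
I₃ = I₂ · cos²(16°) = 109.8 · 0.924 = 101.4 W/m².
I₄ = I₃ · cos²(60°) = 101.4 · 0.25 = 25.35 W/m².
Transmitted fraction = 0.05775.

I/I₀ ≈ 0.0578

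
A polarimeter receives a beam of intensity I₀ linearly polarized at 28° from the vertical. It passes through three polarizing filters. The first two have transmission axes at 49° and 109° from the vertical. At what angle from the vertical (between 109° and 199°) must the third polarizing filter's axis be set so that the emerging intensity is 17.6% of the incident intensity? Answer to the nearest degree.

θ ≈ 135°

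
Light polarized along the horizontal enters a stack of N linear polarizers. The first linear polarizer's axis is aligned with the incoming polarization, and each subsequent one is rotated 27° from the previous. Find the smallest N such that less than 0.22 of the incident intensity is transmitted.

N = 8

First polarizer is aligned with the polarization: full transmission.
Each further stage multiplies by cos²(27°) = 0.7939.
After N polarizers: T = 0.7939^(N−1). Require T < 0.22 ⇒ N−1 > ln(0.22)/ln(0.7939) = 6.56, so N−1 ≥ 7 and N = 8.
Check: N=8 gives T = 0.1988 < 0.22; N=7 gives T = 0.2504.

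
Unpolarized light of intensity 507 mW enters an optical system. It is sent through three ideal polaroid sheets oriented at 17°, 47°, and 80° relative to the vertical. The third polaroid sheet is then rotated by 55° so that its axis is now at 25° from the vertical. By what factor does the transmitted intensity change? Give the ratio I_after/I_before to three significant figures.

I_new/I_old ≈ 1.22

Before rotation:
Unpolarized light through the first polarizer → I₁ = ½ I₀, now polarized at 17°.
I₂ = I₁ cos²(47° − 17°) = 0.5 I₀ · cos²(30°) = 0.375 I₀.
I₃ = I₂ cos²(80° − 47°) = 0.375 I₀ · cos²(33°) = 0.2638 I₀.
After rotation:
Unpolarized light through the first polarizer → I₁ = ½ I₀, now polarized at 17°.
I₂ = I₁ cos²(47° − 17°) = 0.5 I₀ · cos²(30°) = 0.375 I₀.
I₃ = I₂ cos²(25° − 47°) = 0.375 I₀ · cos²(22°) = 0.3224 I₀.
Ratio = 0.3224 / 0.2638 = 1.222.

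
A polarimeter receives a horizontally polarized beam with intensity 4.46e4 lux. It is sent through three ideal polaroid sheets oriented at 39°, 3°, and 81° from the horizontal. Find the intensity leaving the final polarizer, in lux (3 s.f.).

I₁ = 4.46e4 lux · cos²(39°) = 2.694e+04 lux.
I₂ = I₁ · cos²(36°) = 2.694e+04 · 0.6545 = 1.763e+04 lux.
I₃ = I₂ · cos²(78°) = 1.763e+04 · 0.04323 = 762.1 lux.

I ≈ 762 lux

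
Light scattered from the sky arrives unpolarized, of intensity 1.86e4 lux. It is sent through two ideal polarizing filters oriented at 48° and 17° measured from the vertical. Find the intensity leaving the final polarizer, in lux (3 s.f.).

I ≈ 6830 lux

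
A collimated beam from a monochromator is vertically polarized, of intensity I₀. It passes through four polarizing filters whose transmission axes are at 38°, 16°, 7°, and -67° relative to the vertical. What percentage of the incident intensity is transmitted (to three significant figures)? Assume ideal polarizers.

≈ 3.96%

I₁ = I₀ cos²(38° − 0°) = I₀ cos²(38°) = 0.621 I₀.
I₂ = I₁ cos²(16° − 38°) = 0.621 I₀ · cos²(22°) = 0.5338 I₀.
I₃ = I₂ cos²(7° − 16°) = 0.5338 I₀ · cos²(9°) = 0.5208 I₀.
I₄ = I₃ cos²(-67° − 7°) = 0.5208 I₀ · cos²(74°) = 0.03957 I₀.
That is 3.957% of the incident intensity.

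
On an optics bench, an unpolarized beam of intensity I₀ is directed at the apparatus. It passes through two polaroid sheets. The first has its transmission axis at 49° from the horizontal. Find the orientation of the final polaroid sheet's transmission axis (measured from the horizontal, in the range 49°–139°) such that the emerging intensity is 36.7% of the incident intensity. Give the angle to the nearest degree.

Unpolarized light through the first polarizer → I₁ = ½ I₀, now polarized at 49°.
Need I₂/I₀ = 0.367, so cos²(θ − 49°) = 0.367 / 0.5 = 0.734.
θ − 49° = arccos(√0.734) = 31.0°, giving θ ≈ 49 + 31.0 = 80.0°.

θ ≈ 80°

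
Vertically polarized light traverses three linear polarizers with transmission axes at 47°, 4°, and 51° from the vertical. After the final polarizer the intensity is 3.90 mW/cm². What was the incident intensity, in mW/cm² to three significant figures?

I₀ ≈ 33.7 mW/cm²

By Malus's law, I₁ = I₀ cos²(47° − 0°) = I₀ cos²(47°) = 0.4651 I₀.
I₂ = I₁ cos²(4° − 47°) = 0.4651 I₀ · cos²(43°) = 0.2488 I₀.
I₃ = I₂ cos²(51° − 4°) = 0.2488 I₀ · cos²(47°) = 0.1157 I₀.
So 3.90 mW/cm² = 0.1157 I₀, giving I₀ = 3.90/0.1157 = 33.7 mW/cm².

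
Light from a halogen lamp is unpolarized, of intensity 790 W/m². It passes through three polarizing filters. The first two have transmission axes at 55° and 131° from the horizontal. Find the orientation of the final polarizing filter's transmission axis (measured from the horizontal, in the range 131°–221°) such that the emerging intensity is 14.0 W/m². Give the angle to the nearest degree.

θ ≈ 170°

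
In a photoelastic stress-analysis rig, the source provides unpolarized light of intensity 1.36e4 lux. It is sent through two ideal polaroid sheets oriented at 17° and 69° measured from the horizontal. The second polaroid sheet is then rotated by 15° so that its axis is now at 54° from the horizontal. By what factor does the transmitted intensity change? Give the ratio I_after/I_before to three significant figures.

I_new/I_old ≈ 1.68

Before rotation:
Unpolarized light through the first polarizer → I₁ = ½ I₀, now polarized at 17°.
I₂ = I₁ cos²(69° − 17°) = 0.5 I₀ · cos²(52°) = 0.1895 I₀.
After rotation:
Unpolarized light through the first polarizer → I₁ = ½ I₀, now polarized at 17°.
I₂ = I₁ cos²(54° − 17°) = 0.5 I₀ · cos²(37°) = 0.3189 I₀.
Ratio = 0.3189 / 0.1895 = 1.683.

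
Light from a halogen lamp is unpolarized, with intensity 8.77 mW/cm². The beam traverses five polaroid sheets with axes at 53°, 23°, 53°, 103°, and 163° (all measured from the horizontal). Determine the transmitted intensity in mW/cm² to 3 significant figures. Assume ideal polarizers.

I ≈ 0.255 mW/cm²

Unpolarized light through the first polarizer → I₁ = 8.77 mW/cm²/2 = 4.385 mW/cm², polarized at 53°.
I₂ = I₁ · cos²(30°) = 4.385 · 0.75 = 3.289 mW/cm².
I₃ = I₂ · cos²(30°) = 3.289 · 0.75 = 2.467 mW/cm².
I₄ = I₃ · cos²(50°) = 2.467 · 0.4132 = 1.019 mW/cm².
I₅ = I₄ · cos²(60°) = 1.019 · 0.25 = 0.2548 mW/cm².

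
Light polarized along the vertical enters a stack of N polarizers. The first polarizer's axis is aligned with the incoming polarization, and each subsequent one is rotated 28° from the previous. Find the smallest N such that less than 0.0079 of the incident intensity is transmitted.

First polarizer is aligned with the polarization: full transmission.
Each further stage multiplies by cos²(28°) = 0.7796.
After N polarizers: T = 0.7796^(N−1). Require T < 0.0079 ⇒ N−1 > ln(0.0079)/ln(0.7796) = 19.44, so N−1 ≥ 20 and N = 21.
Check: N=21 gives T = 0.006877 < 0.0079; N=20 gives T = 0.008821.

N = 21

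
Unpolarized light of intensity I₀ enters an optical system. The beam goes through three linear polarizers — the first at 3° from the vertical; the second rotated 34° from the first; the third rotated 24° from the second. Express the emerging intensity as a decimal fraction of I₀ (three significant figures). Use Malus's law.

Unpolarized light through the first polarizer → I₁ = ½ I₀, now polarized at 3°.
I₂ = I₁ cos²(34°) = 0.5 · 0.6873 I₀ = 0.3437 I₀.
I₃ = I₂ cos²(24°) = 0.3437 · 0.8346 I₀ = 0.2868 I₀.
Transmitted fraction = 0.2868.

≈ 0.287 I₀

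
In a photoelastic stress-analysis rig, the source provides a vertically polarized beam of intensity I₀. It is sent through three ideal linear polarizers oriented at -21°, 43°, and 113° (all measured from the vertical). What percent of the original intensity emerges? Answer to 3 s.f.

I₁ = I₀ cos²(-21° − 0°) = I₀ cos²(21°) = 0.8716 I₀.
I₂ = I₁ cos²(43° + 21°) = 0.8716 I₀ · cos²(64°) = 0.1675 I₀.
I₃ = I₂ cos²(113° − 43°) = 0.1675 I₀ · cos²(70°) = 0.01959 I₀.
That is 1.959% of the incident intensity.

≈ 1.96%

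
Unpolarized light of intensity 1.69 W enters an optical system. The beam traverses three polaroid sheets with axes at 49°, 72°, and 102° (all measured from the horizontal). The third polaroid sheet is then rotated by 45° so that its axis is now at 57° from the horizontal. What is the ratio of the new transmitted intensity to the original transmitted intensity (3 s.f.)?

I_new/I_old ≈ 1.24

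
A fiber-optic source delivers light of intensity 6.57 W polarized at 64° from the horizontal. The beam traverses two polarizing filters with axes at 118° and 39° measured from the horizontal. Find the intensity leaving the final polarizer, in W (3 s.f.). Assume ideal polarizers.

By Malus's law, I₁ = 6.57 W · cos²(54°) = 2.27 W.
I₂ = I₁ · cos²(79°) = 2.27 · 0.03641 = 0.08264 W.

I ≈ 0.0826 W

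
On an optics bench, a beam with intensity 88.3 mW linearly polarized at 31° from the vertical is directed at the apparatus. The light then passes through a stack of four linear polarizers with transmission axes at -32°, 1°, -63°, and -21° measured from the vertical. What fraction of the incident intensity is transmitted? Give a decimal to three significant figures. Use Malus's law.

By Malus's law, I₁ = 88.3 mW · cos²(63°) = 18.2 mW.
I₂ = I₁ · cos²(33°) = 18.2 · 0.7034 = 12.8 mW.
I₃ = I₂ · cos²(64°) = 12.8 · 0.1922 = 2.46 mW.
I₄ = I₃ · cos²(42°) = 2.46 · 0.5523 = 1.359 mW.
Transmitted fraction = 0.01539.

I/I₀ ≈ 0.0154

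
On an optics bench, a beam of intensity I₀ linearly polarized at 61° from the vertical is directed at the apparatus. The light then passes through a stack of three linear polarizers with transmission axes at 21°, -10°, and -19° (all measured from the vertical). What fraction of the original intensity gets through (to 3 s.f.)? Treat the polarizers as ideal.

≈ 0.421 I₀

By Malus's law, I₁ = I₀ cos²(21° − 61°) = I₀ cos²(40°) = 0.5868 I₀.
I₂ = I₁ cos²(-10° − 21°) = 0.5868 I₀ · cos²(31°) = 0.4312 I₀.
I₃ = I₂ cos²(-19° + 10°) = 0.4312 I₀ · cos²(9°) = 0.4206 I₀.
Transmitted fraction = 0.4206.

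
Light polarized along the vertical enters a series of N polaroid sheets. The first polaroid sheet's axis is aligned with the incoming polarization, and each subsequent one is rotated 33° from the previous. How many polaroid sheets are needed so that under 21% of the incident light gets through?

First polarizer is aligned with the polarization: full transmission.
Each further stage multiplies by cos²(33°) = 0.7034.
After N polarizers: T = 0.7034^(N−1). Require T < 0.21 ⇒ N−1 > ln(0.21)/ln(0.7034) = 4.44, so N−1 ≥ 5 and N = 6.
Check: N=6 gives T = 0.1722 < 0.21; N=5 gives T = 0.2448.

N = 6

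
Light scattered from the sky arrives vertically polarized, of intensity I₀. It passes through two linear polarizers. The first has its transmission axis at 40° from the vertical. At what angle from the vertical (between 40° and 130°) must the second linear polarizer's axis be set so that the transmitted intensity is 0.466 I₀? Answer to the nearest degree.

θ ≈ 67°

I₁ = I₀ cos²(40° − 0°) = I₀ cos²(40°) = 0.5868 I₀.
Need I₂/I₀ = 0.466, so cos²(θ − 40°) = 0.466 / 0.5868 = 0.7941.
θ − 40° = arccos(√0.7941) = 27.0°, giving θ ≈ 40 + 27.0 = 67.0°.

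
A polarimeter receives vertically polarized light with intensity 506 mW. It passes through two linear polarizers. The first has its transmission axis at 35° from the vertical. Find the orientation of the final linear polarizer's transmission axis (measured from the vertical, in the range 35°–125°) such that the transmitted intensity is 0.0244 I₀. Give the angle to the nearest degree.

θ ≈ 114°

I₁ = I₀ cos²(35° − 0°) = I₀ cos²(35°) = 0.671 I₀.
Need I₂/I₀ = 0.0244, so cos²(θ − 35°) = 0.0244 / 0.671 = 0.03636.
θ − 35° = arccos(√0.03636) = 79.0°, giving θ ≈ 35 + 79.0 = 114.0°.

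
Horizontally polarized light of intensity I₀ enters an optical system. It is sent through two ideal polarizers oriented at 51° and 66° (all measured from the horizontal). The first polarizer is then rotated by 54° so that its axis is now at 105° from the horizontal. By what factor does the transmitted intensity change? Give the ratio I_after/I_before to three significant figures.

I_new/I_old ≈ 0.109

Before rotation:
I₁ = I₀ cos²(51° − 0°) = I₀ cos²(51°) = 0.396 I₀.
I₂ = I₁ cos²(66° − 51°) = 0.396 I₀ · cos²(15°) = 0.3695 I₀.
After rotation:
I₁ = I₀ cos²(105° − 0°) = I₀ cos²(75°) = 0.06699 I₀.
I₂ = I₁ cos²(66° − 105°) = 0.06699 I₀ · cos²(39°) = 0.04046 I₀.
Ratio = 0.04046 / 0.3695 = 0.1095.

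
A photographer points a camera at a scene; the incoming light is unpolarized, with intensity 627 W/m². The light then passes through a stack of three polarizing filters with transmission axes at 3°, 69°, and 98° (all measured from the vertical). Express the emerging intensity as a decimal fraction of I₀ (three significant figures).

I/I₀ ≈ 0.0633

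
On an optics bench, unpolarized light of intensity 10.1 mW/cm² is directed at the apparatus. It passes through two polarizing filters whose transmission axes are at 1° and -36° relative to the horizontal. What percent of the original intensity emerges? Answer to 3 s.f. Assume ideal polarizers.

Unpolarized light through the first polarizer → I₁ = 10.1 mW/cm²/2 = 5.05 mW/cm², polarized at 1°.
I₂ = I₁ · cos²(37°) = 5.05 · 0.6378 = 3.221 mW/cm².
That is 31.89% of the incident intensity.

≈ 31.9%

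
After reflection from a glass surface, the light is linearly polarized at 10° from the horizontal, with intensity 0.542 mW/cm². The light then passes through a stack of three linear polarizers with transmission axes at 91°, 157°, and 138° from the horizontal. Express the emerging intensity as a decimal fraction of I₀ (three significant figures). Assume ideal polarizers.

By Malus's law, I₁ = 0.542 mW/cm² · cos²(81°) = 0.01326 mW/cm².
I₂ = I₁ · cos²(66°) = 0.01326 · 0.1654 = 0.002194 mW/cm².
I₃ = I₂ · cos²(19°) = 0.002194 · 0.894 = 0.001962 mW/cm².
Transmitted fraction = 0.003619.

I/I₀ ≈ 0.00362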